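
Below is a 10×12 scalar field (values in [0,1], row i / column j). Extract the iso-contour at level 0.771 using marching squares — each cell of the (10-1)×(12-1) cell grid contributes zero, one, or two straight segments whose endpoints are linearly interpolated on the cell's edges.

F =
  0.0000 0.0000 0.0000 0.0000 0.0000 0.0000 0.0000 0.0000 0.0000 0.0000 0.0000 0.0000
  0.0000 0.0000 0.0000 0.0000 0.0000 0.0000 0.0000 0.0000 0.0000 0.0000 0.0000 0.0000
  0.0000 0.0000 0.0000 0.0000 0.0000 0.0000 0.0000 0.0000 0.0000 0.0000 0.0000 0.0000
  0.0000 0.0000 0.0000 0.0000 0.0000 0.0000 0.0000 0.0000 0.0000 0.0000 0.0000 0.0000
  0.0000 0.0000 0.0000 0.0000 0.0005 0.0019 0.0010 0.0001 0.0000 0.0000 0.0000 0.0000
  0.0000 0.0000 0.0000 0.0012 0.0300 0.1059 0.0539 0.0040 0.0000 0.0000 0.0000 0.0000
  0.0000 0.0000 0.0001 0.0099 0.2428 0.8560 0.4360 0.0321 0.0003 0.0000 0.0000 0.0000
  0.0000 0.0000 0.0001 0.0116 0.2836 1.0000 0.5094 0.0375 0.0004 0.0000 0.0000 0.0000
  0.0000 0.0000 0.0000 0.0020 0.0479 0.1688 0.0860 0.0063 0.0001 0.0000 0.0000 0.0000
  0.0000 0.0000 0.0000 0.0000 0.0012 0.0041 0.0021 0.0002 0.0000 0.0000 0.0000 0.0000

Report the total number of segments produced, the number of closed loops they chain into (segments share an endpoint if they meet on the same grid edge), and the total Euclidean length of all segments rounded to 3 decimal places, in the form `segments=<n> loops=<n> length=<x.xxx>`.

cell (5,4): code 0100 → (5.887,5.000)–(6.000,4.861)
cell (5,5): code 1000 → (6.000,5.202)–(5.887,5.000)
cell (6,4): code 0110 → (6.000,4.861)–(7.000,4.680)
cell (6,5): code 1001 → (7.000,5.467)–(6.000,5.202)
cell (7,4): code 0010 → (7.000,4.680)–(7.276,5.000)
cell (7,5): code 0001 → (7.276,5.000)–(7.000,5.467)
total: 6 segments, chained into 1 closed loop(s), length Σ = 3.425619

segments=6 loops=1 length=3.426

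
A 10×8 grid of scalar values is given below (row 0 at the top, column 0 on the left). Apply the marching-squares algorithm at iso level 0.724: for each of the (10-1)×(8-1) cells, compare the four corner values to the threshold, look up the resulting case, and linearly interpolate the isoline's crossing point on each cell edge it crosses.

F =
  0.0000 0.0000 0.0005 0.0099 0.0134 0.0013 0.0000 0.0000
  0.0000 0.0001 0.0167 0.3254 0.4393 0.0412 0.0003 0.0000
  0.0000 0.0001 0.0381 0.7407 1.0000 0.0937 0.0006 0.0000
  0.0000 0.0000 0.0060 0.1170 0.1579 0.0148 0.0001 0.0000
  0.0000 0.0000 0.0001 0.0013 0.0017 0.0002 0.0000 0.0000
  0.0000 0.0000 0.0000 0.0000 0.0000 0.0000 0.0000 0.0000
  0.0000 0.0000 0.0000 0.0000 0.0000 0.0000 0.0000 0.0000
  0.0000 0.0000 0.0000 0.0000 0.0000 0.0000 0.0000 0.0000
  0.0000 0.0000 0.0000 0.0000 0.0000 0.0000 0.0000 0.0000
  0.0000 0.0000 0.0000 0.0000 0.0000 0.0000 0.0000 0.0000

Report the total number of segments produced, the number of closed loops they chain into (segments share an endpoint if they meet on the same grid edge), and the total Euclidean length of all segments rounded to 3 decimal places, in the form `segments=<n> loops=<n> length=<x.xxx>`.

cell (1,2): code 0100 → (1.960,3.000)–(2.000,2.976)
cell (1,3): code 1100 → (1.508,4.000)–(1.960,3.000)
cell (1,4): code 1000 → (2.000,4.305)–(1.508,4.000)
cell (2,2): code 0010 → (2.000,2.976)–(2.027,3.000)
cell (2,3): code 0011 → (2.027,3.000)–(2.328,4.000)
cell (2,4): code 0001 → (2.328,4.000)–(2.000,4.305)
total: 6 segments, chained into 1 closed loop(s), length Σ = 3.250472

segments=6 loops=1 length=3.250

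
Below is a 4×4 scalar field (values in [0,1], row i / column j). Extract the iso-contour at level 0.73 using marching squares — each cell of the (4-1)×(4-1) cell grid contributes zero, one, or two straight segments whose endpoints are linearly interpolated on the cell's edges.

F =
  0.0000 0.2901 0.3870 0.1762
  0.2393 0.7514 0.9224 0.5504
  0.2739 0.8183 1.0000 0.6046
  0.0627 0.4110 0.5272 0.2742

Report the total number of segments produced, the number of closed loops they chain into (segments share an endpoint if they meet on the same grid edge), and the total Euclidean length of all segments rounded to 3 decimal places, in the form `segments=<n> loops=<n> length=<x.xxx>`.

cell (0,0): code 0100 → (0.954,1.000)–(1.000,0.958)
cell (0,1): code 1100 → (0.641,2.000)–(0.954,1.000)
cell (0,2): code 1000 → (1.000,2.517)–(0.641,2.000)
cell (1,0): code 0110 → (1.000,0.958)–(2.000,0.838)
cell (1,2): code 1001 → (2.000,2.683)–(1.000,2.517)
cell (2,0): code 0010 → (2.000,0.838)–(2.217,1.000)
cell (2,1): code 0011 → (2.217,1.000)–(2.571,2.000)
cell (2,2): code 0001 → (2.571,2.000)–(2.000,2.683)
total: 8 segments, chained into 1 closed loop(s), length Σ = 5.982733

segments=8 loops=1 length=5.983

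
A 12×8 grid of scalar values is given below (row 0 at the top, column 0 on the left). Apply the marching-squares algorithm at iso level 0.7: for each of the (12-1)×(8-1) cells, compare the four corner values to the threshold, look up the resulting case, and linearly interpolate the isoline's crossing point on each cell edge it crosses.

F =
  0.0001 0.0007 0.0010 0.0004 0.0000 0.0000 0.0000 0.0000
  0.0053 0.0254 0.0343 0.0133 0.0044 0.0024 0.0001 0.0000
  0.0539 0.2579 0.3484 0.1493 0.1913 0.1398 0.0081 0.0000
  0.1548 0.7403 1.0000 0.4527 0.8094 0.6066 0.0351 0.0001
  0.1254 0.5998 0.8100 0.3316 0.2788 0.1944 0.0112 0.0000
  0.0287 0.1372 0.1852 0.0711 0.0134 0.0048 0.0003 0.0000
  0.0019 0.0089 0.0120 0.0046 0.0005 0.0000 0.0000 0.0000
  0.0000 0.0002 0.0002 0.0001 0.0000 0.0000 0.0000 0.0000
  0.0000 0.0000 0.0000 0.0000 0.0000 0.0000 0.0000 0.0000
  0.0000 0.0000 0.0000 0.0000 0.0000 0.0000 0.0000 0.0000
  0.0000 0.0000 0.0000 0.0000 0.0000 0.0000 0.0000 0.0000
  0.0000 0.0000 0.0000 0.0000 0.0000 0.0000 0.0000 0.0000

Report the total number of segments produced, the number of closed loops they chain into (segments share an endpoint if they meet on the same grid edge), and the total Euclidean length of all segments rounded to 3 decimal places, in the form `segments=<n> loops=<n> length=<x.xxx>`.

segments=12 loops=2 length=6.806

cell (2,0): code 0100 → (2.916,1.000)–(3.000,0.931)
cell (2,1): code 1100 → (2.540,2.000)–(2.916,1.000)
cell (2,2): code 1000 → (3.000,2.548)–(2.540,2.000)
cell (2,3): code 0100 → (2.823,4.000)–(3.000,3.693)
cell (2,4): code 1000 → (3.000,4.539)–(2.823,4.000)
cell (3,0): code 0010 → (3.000,0.931)–(3.287,1.000)
cell (3,1): code 0111 → (3.287,1.000)–(4.000,1.477)
cell (3,2): code 1001 → (4.000,2.230)–(3.000,2.548)
cell (3,3): code 0010 → (3.000,3.693)–(3.206,4.000)
cell (3,4): code 0001 → (3.206,4.000)–(3.000,4.539)
cell (4,1): code 0010 → (4.000,1.477)–(4.176,2.000)
cell (4,2): code 0001 → (4.176,2.000)–(4.000,2.230)
total: 12 segments, chained into 2 closed loop(s), length Σ = 6.805588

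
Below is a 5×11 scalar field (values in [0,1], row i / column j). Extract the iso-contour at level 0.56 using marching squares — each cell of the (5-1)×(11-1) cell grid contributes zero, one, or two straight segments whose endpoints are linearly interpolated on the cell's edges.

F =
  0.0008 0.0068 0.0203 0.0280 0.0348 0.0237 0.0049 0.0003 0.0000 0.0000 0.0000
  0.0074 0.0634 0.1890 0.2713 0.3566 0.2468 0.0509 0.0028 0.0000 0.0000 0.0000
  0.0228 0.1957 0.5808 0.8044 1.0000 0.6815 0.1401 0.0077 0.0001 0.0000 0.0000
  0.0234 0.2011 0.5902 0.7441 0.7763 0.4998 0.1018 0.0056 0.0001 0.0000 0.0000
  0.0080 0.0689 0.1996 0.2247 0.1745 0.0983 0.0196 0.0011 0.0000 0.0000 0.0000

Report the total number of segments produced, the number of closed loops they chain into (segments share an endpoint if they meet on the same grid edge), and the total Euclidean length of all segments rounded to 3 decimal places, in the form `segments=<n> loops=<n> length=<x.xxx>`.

cell (1,1): code 0100 → (1.947,2.000)–(2.000,1.946)
cell (1,2): code 1100 → (1.542,3.000)–(1.947,2.000)
cell (1,3): code 1100 → (1.316,4.000)–(1.542,3.000)
cell (1,4): code 1100 → (1.720,5.000)–(1.316,4.000)
cell (1,5): code 1000 → (2.000,5.224)–(1.720,5.000)
cell (2,1): code 0110 → (2.000,1.946)–(3.000,1.922)
cell (2,4): code 1011 → (3.000,4.782)–(2.669,5.000)
cell (2,5): code 0001 → (2.669,5.000)–(2.000,5.224)
cell (3,1): code 0010 → (3.000,1.922)–(3.077,2.000)
cell (3,2): code 0011 → (3.077,2.000)–(3.354,3.000)
cell (3,3): code 0011 → (3.354,3.000)–(3.359,4.000)
cell (3,4): code 0001 → (3.359,4.000)–(3.000,4.782)
total: 12 segments, chained into 1 closed loop(s), length Σ = 8.727192

segments=12 loops=1 length=8.727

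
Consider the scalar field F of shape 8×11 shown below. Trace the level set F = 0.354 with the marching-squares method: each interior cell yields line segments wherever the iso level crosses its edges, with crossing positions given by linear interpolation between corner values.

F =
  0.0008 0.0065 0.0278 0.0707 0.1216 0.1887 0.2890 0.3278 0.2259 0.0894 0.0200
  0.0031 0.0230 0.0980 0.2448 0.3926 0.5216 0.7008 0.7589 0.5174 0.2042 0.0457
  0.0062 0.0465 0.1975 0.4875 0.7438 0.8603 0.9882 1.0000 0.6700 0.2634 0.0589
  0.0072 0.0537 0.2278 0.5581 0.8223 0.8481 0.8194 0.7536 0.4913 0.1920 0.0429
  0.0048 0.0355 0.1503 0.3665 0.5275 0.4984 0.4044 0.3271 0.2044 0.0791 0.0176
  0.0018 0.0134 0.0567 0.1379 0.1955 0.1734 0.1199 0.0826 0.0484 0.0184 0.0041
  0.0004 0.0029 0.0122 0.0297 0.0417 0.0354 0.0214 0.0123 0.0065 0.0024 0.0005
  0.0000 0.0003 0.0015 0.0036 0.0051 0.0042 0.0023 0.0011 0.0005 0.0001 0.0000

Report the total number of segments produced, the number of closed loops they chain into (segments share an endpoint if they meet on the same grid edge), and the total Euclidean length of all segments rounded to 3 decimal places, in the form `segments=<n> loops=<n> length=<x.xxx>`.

cell (0,3): code 0100 → (0.858,4.000)–(1.000,3.739)
cell (0,4): code 1100 → (0.497,5.000)–(0.858,4.000)
cell (0,5): code 1100 → (0.158,6.000)–(0.497,5.000)
cell (0,6): code 1100 → (0.061,7.000)–(0.158,6.000)
cell (0,7): code 1100 → (0.439,8.000)–(0.061,7.000)
cell (0,8): code 1000 → (1.000,8.522)–(0.439,8.000)
cell (1,2): code 0100 → (1.450,3.000)–(2.000,2.540)
cell (1,3): code 1110 → (1.000,3.739)–(1.450,3.000)
cell (1,8): code 1001 → (2.000,8.777)–(1.000,8.522)
cell (2,2): code 0110 → (2.000,2.540)–(3.000,2.382)
cell (2,8): code 1001 → (3.000,8.459)–(2.000,8.777)
cell (3,2): code 0110 → (3.000,2.382)–(4.000,2.942)
cell (3,6): code 1011 → (4.000,6.652)–(3.937,7.000)
cell (3,7): code 0011 → (3.937,7.000)–(3.479,8.000)
cell (3,8): code 0001 → (3.479,8.000)–(3.000,8.459)
cell (4,2): code 0010 → (4.000,2.942)–(4.055,3.000)
cell (4,3): code 0011 → (4.055,3.000)–(4.523,4.000)
cell (4,4): code 0011 → (4.523,4.000)–(4.444,5.000)
cell (4,5): code 0011 → (4.444,5.000)–(4.177,6.000)
cell (4,6): code 0001 → (4.177,6.000)–(4.000,6.652)
total: 20 segments, chained into 1 closed loop(s), length Σ = 17.092697

segments=20 loops=1 length=17.093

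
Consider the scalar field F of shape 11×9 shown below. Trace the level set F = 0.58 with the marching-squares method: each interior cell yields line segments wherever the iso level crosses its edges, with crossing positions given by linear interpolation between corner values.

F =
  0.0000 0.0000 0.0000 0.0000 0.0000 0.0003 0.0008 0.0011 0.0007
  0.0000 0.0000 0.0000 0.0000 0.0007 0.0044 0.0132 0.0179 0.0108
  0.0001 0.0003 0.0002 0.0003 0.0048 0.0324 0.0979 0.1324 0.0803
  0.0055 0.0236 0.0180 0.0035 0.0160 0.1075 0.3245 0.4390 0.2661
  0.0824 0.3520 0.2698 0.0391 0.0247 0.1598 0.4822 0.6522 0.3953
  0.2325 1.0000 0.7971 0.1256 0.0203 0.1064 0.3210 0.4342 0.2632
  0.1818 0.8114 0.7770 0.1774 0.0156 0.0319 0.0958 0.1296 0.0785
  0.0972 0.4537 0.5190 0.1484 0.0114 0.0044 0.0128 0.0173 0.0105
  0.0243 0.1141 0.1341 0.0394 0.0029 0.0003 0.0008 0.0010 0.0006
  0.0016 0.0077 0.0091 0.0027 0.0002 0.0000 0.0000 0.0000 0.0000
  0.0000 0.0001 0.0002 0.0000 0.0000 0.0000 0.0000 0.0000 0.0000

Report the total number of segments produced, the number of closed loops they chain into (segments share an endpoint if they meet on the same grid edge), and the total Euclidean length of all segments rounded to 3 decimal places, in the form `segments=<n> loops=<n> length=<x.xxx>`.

cell (3,6): code 0100 → (3.661,7.000)–(4.000,6.575)
cell (3,7): code 1000 → (4.000,7.281)–(3.661,7.000)
cell (4,0): code 0100 → (4.352,1.000)–(5.000,0.453)
cell (4,1): code 1100 → (4.588,2.000)–(4.352,1.000)
cell (4,2): code 1000 → (5.000,2.323)–(4.588,2.000)
cell (4,6): code 0010 → (4.000,6.575)–(4.331,7.000)
cell (4,7): code 0001 → (4.331,7.000)–(4.000,7.281)
cell (5,0): code 0110 → (5.000,0.453)–(6.000,0.632)
cell (5,2): code 1001 → (6.000,2.329)–(5.000,2.323)
cell (6,0): code 0010 → (6.000,0.632)–(6.647,1.000)
cell (6,1): code 0011 → (6.647,1.000)–(6.764,2.000)
cell (6,2): code 0001 → (6.764,2.000)–(6.000,2.329)
total: 12 segments, chained into 2 closed loop(s), length Σ = 8.953628

segments=12 loops=2 length=8.954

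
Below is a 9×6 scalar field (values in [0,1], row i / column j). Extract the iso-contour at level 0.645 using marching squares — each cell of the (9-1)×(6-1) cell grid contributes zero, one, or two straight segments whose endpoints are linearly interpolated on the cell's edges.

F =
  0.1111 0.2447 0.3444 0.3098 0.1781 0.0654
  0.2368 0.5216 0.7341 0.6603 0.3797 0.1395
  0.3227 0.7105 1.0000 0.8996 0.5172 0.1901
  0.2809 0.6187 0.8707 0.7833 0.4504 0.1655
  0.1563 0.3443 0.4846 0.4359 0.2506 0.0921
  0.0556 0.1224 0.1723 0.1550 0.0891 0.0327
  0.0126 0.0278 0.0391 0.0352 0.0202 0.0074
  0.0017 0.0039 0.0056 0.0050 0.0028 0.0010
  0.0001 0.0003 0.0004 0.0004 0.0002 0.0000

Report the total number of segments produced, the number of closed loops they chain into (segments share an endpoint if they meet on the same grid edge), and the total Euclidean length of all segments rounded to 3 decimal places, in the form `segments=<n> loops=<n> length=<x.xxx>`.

cell (0,1): code 0100 → (0.771,2.000)–(1.000,1.581)
cell (0,2): code 1100 → (0.956,3.000)–(0.771,2.000)
cell (0,3): code 1000 → (1.000,3.055)–(0.956,3.000)
cell (1,0): code 0100 → (1.653,1.000)–(2.000,0.831)
cell (1,1): code 1110 → (1.000,1.581)–(1.653,1.000)
cell (1,3): code 1001 → (2.000,3.666)–(1.000,3.055)
cell (2,0): code 0010 → (2.000,0.831)–(2.714,1.000)
cell (2,1): code 0111 → (2.714,1.000)–(3.000,1.104)
cell (2,3): code 1001 → (3.000,3.415)–(2.000,3.666)
cell (3,1): code 0010 → (3.000,1.104)–(3.585,2.000)
cell (3,2): code 0011 → (3.585,2.000)–(3.398,3.000)
cell (3,3): code 0001 → (3.398,3.000)–(3.000,3.415)
total: 12 segments, chained into 1 closed loop(s), length Σ = 8.727310

segments=12 loops=1 length=8.727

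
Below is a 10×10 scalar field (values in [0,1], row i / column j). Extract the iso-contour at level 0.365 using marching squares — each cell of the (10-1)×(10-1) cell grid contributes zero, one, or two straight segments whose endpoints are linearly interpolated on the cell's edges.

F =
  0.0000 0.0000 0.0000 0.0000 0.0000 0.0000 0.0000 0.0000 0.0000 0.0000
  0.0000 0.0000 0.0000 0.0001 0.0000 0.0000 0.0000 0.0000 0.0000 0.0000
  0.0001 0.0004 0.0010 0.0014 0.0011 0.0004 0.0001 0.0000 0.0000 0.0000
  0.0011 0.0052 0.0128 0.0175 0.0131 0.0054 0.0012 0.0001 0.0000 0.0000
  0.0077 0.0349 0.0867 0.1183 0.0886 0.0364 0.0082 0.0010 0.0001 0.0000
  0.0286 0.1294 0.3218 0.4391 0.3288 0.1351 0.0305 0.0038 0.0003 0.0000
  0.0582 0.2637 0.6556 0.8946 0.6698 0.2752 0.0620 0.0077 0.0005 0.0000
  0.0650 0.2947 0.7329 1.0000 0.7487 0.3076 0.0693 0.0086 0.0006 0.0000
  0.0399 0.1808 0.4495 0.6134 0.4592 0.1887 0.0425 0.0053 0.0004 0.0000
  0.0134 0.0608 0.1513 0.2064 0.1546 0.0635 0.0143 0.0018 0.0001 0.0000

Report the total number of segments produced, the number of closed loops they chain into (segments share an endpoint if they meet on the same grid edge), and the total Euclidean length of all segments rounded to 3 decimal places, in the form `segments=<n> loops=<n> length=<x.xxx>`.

cell (4,2): code 0100 → (4.769,3.000)–(5.000,2.368)
cell (4,3): code 1000 → (5.000,3.672)–(4.769,3.000)
cell (5,1): code 0100 → (5.129,2.000)–(6.000,1.258)
cell (5,2): code 1110 → (5.000,2.368)–(5.129,2.000)
cell (5,3): code 1101 → (5.106,4.000)–(5.000,3.672)
cell (5,4): code 1000 → (6.000,4.772)–(5.106,4.000)
cell (6,1): code 0110 → (6.000,1.258)–(7.000,1.160)
cell (6,4): code 1001 → (7.000,4.870)–(6.000,4.772)
cell (7,1): code 0110 → (7.000,1.160)–(8.000,1.686)
cell (7,4): code 1001 → (8.000,4.348)–(7.000,4.870)
cell (8,1): code 0010 → (8.000,1.686)–(8.283,2.000)
cell (8,2): code 0011 → (8.283,2.000)–(8.610,3.000)
cell (8,3): code 0011 → (8.610,3.000)–(8.309,4.000)
cell (8,4): code 0001 → (8.309,4.000)–(8.000,4.348)
total: 14 segments, chained into 1 closed loop(s), length Σ = 11.695616

segments=14 loops=1 length=11.696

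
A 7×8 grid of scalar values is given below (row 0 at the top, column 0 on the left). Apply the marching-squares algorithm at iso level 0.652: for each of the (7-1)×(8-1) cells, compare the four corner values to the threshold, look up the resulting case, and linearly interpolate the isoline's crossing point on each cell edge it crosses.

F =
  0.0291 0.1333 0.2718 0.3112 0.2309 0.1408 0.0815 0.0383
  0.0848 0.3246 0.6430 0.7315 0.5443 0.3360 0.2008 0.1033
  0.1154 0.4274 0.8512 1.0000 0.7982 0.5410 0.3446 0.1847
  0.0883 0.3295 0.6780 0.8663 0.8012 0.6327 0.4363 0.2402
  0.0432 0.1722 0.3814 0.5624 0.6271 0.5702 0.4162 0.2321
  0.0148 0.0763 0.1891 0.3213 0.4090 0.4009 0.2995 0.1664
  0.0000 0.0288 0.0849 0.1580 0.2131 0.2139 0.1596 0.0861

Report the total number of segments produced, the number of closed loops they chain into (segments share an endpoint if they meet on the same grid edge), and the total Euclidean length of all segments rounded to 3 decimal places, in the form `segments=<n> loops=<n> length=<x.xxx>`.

segments=12 loops=1 length=9.742

cell (0,2): code 0100 → (0.811,3.000)–(1.000,2.102)
cell (0,3): code 1000 → (1.000,3.425)–(0.811,3.000)
cell (1,1): code 0100 → (1.043,2.000)–(2.000,1.530)
cell (1,2): code 1110 → (1.000,2.102)–(1.043,2.000)
cell (1,3): code 1101 → (1.424,4.000)–(1.000,3.425)
cell (1,4): code 1000 → (2.000,4.568)–(1.424,4.000)
cell (2,1): code 0110 → (2.000,1.530)–(3.000,1.925)
cell (2,4): code 1001 → (3.000,4.885)–(2.000,4.568)
cell (3,1): code 0010 → (3.000,1.925)–(3.088,2.000)
cell (3,2): code 0011 → (3.088,2.000)–(3.705,3.000)
cell (3,3): code 0011 → (3.705,3.000)–(3.857,4.000)
cell (3,4): code 0001 → (3.857,4.000)–(3.000,4.885)
total: 12 segments, chained into 1 closed loop(s), length Σ = 9.741819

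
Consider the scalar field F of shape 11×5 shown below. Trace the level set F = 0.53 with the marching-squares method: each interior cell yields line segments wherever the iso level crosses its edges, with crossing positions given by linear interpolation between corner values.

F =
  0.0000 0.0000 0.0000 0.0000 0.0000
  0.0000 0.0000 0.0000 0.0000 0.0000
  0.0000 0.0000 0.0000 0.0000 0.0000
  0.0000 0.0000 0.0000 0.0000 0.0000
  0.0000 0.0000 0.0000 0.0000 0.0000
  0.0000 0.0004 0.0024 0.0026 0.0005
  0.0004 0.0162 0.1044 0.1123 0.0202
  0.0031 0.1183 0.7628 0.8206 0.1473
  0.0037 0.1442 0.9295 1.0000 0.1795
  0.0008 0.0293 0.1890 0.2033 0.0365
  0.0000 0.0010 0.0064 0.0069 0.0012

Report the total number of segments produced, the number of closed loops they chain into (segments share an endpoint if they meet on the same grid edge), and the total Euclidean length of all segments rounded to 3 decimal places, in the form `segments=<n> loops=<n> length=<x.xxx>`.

cell (6,1): code 0100 → (6.646,2.000)–(7.000,1.639)
cell (6,2): code 1100 → (6.590,3.000)–(6.646,2.000)
cell (6,3): code 1000 → (7.000,3.432)–(6.590,3.000)
cell (7,1): code 0110 → (7.000,1.639)–(8.000,1.491)
cell (7,3): code 1001 → (8.000,3.573)–(7.000,3.432)
cell (8,1): code 0010 → (8.000,1.491)–(8.540,2.000)
cell (8,2): code 0011 → (8.540,2.000)–(8.590,3.000)
cell (8,3): code 0001 → (8.590,3.000)–(8.000,3.573)
total: 8 segments, chained into 1 closed loop(s), length Σ = 6.688384

segments=8 loops=1 length=6.688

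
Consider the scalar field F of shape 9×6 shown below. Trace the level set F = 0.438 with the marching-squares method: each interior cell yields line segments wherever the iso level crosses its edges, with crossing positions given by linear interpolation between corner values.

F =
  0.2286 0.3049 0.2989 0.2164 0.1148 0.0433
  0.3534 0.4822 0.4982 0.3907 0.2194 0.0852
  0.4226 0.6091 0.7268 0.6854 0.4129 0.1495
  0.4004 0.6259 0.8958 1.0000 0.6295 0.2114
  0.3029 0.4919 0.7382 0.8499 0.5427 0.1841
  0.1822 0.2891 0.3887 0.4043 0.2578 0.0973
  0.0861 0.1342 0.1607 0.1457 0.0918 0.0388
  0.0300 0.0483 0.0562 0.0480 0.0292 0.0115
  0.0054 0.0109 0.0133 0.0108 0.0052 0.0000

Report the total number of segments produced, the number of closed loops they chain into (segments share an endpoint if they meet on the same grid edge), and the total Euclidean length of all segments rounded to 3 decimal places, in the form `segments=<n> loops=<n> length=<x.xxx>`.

segments=16 loops=1 length=13.390

cell (0,0): code 0100 → (0.751,1.000)–(1.000,0.657)
cell (0,1): code 1100 → (0.698,2.000)–(0.751,1.000)
cell (0,2): code 1000 → (1.000,2.560)–(0.698,2.000)
cell (1,0): code 0110 → (1.000,0.657)–(2.000,0.083)
cell (1,2): code 1101 → (1.161,3.000)–(1.000,2.560)
cell (1,3): code 1000 → (2.000,3.908)–(1.161,3.000)
cell (2,0): code 0110 → (2.000,0.083)–(3.000,0.167)
cell (2,3): code 1101 → (2.116,4.000)–(2.000,3.908)
cell (2,4): code 1000 → (3.000,4.458)–(2.116,4.000)
cell (3,0): code 0110 → (3.000,0.167)–(4.000,0.715)
cell (3,4): code 1001 → (4.000,4.292)–(3.000,4.458)
cell (4,0): code 0010 → (4.000,0.715)–(4.266,1.000)
cell (4,1): code 0011 → (4.266,1.000)–(4.859,2.000)
cell (4,2): code 0011 → (4.859,2.000)–(4.924,3.000)
cell (4,3): code 0011 → (4.924,3.000)–(4.367,4.000)
cell (4,4): code 0001 → (4.367,4.000)–(4.000,4.292)
total: 16 segments, chained into 1 closed loop(s), length Σ = 13.389813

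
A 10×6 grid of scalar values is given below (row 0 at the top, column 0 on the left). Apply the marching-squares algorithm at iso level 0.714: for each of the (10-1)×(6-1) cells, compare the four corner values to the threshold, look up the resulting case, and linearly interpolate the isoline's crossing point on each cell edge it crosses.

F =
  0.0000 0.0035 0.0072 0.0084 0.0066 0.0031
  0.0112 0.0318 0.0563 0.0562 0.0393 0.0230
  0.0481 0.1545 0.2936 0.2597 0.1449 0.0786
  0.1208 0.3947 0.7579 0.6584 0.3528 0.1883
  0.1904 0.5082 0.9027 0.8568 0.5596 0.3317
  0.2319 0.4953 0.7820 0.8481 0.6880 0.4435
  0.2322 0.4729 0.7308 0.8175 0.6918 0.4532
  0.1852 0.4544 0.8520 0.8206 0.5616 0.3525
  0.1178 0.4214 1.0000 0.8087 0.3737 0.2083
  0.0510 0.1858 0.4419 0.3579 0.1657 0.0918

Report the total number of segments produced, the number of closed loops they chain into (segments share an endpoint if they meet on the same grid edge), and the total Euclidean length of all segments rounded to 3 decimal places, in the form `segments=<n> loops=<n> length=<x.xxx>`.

cell (2,1): code 0100 → (2.905,2.000)–(3.000,1.879)
cell (2,2): code 1000 → (3.000,2.441)–(2.905,2.000)
cell (3,1): code 0110 → (3.000,1.879)–(4.000,1.522)
cell (3,2): code 1101 → (3.280,3.000)–(3.000,2.441)
cell (3,3): code 1000 → (4.000,3.480)–(3.280,3.000)
cell (4,1): code 0110 → (4.000,1.522)–(5.000,1.763)
cell (4,3): code 1001 → (5.000,3.838)–(4.000,3.480)
cell (5,1): code 0110 → (5.000,1.763)–(6.000,1.935)
cell (5,3): code 1001 → (6.000,3.823)–(5.000,3.838)
cell (6,1): code 0110 → (6.000,1.935)–(7.000,1.653)
cell (6,3): code 1001 → (7.000,3.412)–(6.000,3.823)
cell (7,1): code 0110 → (7.000,1.653)–(8.000,1.506)
cell (7,3): code 1001 → (8.000,3.218)–(7.000,3.412)
cell (8,1): code 0010 → (8.000,1.506)–(8.512,2.000)
cell (8,2): code 0011 → (8.512,2.000)–(8.210,3.000)
cell (8,3): code 0001 → (8.210,3.000)–(8.000,3.218)
total: 16 segments, chained into 1 closed loop(s), length Σ = 13.471588

segments=16 loops=1 length=13.472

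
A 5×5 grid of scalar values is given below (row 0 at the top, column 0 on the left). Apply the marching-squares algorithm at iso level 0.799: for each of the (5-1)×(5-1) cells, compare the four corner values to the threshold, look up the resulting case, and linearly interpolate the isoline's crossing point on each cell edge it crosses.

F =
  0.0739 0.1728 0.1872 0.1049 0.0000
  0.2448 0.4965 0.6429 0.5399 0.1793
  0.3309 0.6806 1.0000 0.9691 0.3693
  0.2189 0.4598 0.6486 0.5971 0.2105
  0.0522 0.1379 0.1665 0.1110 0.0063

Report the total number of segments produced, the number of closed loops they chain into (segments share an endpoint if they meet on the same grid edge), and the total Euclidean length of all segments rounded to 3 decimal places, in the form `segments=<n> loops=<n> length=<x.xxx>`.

cell (1,1): code 0100 → (1.437,2.000)–(2.000,1.371)
cell (1,2): code 1100 → (1.604,3.000)–(1.437,2.000)
cell (1,3): code 1000 → (2.000,3.284)–(1.604,3.000)
cell (2,1): code 0010 → (2.000,1.371)–(2.572,2.000)
cell (2,2): code 0011 → (2.572,2.000)–(2.457,3.000)
cell (2,3): code 0001 → (2.457,3.000)–(2.000,3.284)
total: 6 segments, chained into 1 closed loop(s), length Σ = 4.740448

segments=6 loops=1 length=4.740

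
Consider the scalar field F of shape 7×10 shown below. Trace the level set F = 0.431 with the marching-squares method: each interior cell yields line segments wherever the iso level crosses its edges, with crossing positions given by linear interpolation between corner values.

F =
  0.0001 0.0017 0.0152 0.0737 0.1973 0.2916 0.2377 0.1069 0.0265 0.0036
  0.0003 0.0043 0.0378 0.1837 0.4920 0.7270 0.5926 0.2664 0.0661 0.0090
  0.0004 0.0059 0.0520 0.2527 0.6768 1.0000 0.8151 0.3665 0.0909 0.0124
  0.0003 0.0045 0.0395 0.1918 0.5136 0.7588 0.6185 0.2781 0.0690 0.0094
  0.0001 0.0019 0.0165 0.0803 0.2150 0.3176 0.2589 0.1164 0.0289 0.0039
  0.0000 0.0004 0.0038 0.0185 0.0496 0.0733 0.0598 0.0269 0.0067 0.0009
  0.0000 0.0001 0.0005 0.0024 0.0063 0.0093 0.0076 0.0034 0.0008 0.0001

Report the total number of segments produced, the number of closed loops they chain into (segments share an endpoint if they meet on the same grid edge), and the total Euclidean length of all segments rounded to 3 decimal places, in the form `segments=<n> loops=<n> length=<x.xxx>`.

cell (0,3): code 0100 → (0.793,4.000)–(1.000,3.802)
cell (0,4): code 1100 → (0.320,5.000)–(0.793,4.000)
cell (0,5): code 1100 → (0.545,6.000)–(0.320,5.000)
cell (0,6): code 1000 → (1.000,6.495)–(0.545,6.000)
cell (1,3): code 0110 → (1.000,3.802)–(2.000,3.420)
cell (1,6): code 1001 → (2.000,6.856)–(1.000,6.495)
cell (2,3): code 0110 → (2.000,3.420)–(3.000,3.743)
cell (2,6): code 1001 → (3.000,6.551)–(2.000,6.856)
cell (3,3): code 0010 → (3.000,3.743)–(3.277,4.000)
cell (3,4): code 0011 → (3.277,4.000)–(3.743,5.000)
cell (3,5): code 0011 → (3.743,5.000)–(3.521,6.000)
cell (3,6): code 0001 → (3.521,6.000)–(3.000,6.551)
total: 12 segments, chained into 1 closed loop(s), length Σ = 10.583662

segments=12 loops=1 length=10.584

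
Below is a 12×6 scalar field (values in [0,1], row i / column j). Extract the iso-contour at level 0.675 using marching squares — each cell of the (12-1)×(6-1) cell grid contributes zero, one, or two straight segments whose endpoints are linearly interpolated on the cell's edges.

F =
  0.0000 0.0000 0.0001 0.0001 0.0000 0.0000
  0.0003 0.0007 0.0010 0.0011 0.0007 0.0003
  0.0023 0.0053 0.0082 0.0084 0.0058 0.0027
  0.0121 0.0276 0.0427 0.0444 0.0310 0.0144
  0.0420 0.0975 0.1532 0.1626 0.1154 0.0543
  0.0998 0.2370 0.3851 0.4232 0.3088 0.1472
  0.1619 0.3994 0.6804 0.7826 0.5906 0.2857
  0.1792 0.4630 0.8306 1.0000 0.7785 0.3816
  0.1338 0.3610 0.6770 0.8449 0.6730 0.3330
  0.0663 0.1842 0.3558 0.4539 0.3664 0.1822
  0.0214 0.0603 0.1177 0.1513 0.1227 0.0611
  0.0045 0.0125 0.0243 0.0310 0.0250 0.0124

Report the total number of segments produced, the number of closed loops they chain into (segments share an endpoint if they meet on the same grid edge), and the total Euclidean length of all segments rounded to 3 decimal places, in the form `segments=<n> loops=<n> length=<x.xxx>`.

segments=12 loops=1 length=8.314

cell (5,1): code 0100 → (5.982,2.000)–(6.000,1.981)
cell (5,2): code 1100 → (5.701,3.000)–(5.982,2.000)
cell (5,3): code 1000 → (6.000,3.560)–(5.701,3.000)
cell (6,1): code 0110 → (6.000,1.981)–(7.000,1.577)
cell (6,3): code 1101 → (6.449,4.000)–(6.000,3.560)
cell (6,4): code 1000 → (7.000,4.261)–(6.449,4.000)
cell (7,1): code 0110 → (7.000,1.577)–(8.000,1.994)
cell (7,3): code 1011 → (8.000,3.988)–(7.981,4.000)
cell (7,4): code 0001 → (7.981,4.000)–(7.000,4.261)
cell (8,1): code 0010 → (8.000,1.994)–(8.006,2.000)
cell (8,2): code 0011 → (8.006,2.000)–(8.435,3.000)
cell (8,3): code 0001 → (8.435,3.000)–(8.000,3.988)
total: 12 segments, chained into 1 closed loop(s), length Σ = 8.314330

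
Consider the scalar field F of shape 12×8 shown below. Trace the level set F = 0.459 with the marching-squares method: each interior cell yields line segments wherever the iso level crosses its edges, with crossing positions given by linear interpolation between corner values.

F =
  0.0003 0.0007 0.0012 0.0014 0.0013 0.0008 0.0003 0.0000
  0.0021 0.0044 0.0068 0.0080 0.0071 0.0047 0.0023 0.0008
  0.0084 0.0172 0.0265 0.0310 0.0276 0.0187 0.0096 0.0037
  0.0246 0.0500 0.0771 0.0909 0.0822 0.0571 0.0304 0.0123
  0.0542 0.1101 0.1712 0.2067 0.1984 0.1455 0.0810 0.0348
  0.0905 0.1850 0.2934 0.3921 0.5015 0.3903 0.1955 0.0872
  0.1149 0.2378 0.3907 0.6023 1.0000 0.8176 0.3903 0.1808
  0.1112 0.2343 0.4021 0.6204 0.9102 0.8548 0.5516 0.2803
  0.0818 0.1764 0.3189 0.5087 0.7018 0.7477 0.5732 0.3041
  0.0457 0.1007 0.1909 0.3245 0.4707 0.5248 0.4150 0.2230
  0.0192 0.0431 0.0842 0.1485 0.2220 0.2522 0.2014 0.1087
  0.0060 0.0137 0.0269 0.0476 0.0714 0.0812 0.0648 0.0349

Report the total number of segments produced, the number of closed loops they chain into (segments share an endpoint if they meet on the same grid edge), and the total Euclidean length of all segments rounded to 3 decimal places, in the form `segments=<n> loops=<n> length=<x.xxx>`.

segments=18 loops=1 length=13.166

cell (4,3): code 0100 → (4.860,4.000)–(5.000,3.612)
cell (4,4): code 1000 → (5.000,4.382)–(4.860,4.000)
cell (5,2): code 0100 → (5.318,3.000)–(6.000,2.323)
cell (5,3): code 1110 → (5.000,3.612)–(5.318,3.000)
cell (5,4): code 1101 → (5.161,5.000)–(5.000,4.382)
cell (5,5): code 1000 → (6.000,5.839)–(5.161,5.000)
cell (6,2): code 0110 → (6.000,2.323)–(7.000,2.261)
cell (6,5): code 1101 → (6.426,6.000)–(6.000,5.839)
cell (6,6): code 1000 → (7.000,6.341)–(6.426,6.000)
cell (7,2): code 0110 → (7.000,2.261)–(8.000,2.738)
cell (7,6): code 1001 → (8.000,6.424)–(7.000,6.341)
cell (8,2): code 0010 → (8.000,2.738)–(8.270,3.000)
cell (8,3): code 0111 → (8.270,3.000)–(9.000,3.920)
cell (8,5): code 1011 → (9.000,5.599)–(8.722,6.000)
cell (8,6): code 0001 → (8.722,6.000)–(8.000,6.424)
cell (9,3): code 0010 → (9.000,3.920)–(9.047,4.000)
cell (9,4): code 0011 → (9.047,4.000)–(9.241,5.000)
cell (9,5): code 0001 → (9.241,5.000)–(9.000,5.599)
total: 18 segments, chained into 1 closed loop(s), length Σ = 13.165593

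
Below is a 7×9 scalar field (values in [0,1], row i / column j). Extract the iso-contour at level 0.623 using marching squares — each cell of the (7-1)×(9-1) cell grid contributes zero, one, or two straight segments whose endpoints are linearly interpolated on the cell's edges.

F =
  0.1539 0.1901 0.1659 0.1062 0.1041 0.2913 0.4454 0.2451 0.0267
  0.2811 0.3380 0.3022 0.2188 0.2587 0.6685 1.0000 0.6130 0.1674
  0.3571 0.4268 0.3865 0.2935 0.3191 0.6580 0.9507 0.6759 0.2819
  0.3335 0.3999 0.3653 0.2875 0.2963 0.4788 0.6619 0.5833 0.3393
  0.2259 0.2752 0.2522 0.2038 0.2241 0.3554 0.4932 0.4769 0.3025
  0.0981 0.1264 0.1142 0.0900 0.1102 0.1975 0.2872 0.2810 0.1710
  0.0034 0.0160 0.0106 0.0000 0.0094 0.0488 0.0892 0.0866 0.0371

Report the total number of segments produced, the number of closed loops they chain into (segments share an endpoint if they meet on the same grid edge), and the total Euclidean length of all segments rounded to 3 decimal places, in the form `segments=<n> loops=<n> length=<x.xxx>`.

segments=12 loops=1 length=7.966

cell (0,4): code 0100 → (0.879,5.000)–(1.000,4.889)
cell (0,5): code 1100 → (0.320,6.000)–(0.879,5.000)
cell (0,6): code 1000 → (1.000,6.974)–(0.320,6.000)
cell (1,4): code 0110 → (1.000,4.889)–(2.000,4.897)
cell (1,6): code 1101 → (1.159,7.000)–(1.000,6.974)
cell (1,7): code 1000 → (2.000,7.134)–(1.159,7.000)
cell (2,4): code 0010 → (2.000,4.897)–(2.195,5.000)
cell (2,5): code 0111 → (2.195,5.000)–(3.000,5.788)
cell (2,6): code 1011 → (3.000,6.495)–(2.571,7.000)
cell (2,7): code 0001 → (2.571,7.000)–(2.000,7.134)
cell (3,5): code 0010 → (3.000,5.788)–(3.231,6.000)
cell (3,6): code 0001 → (3.231,6.000)–(3.000,6.495)
total: 12 segments, chained into 1 closed loop(s), length Σ = 7.966067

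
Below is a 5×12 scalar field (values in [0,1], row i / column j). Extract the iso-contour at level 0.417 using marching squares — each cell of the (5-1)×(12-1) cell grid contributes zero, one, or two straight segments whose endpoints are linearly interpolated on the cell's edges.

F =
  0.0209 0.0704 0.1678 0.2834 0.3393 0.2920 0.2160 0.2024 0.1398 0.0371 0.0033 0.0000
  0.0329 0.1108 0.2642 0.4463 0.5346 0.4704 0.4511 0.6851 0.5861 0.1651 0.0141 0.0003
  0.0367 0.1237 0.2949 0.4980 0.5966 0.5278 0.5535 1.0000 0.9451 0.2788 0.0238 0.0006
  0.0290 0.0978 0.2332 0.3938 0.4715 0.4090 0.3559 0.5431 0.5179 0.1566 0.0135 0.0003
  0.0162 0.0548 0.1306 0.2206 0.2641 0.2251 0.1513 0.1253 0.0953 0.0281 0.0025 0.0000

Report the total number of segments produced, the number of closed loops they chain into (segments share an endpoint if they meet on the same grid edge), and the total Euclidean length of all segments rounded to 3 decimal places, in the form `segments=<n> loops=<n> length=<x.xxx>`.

cell (0,2): code 0100 → (0.820,3.000)–(1.000,2.839)
cell (0,3): code 1100 → (0.398,4.000)–(0.820,3.000)
cell (0,4): code 1100 → (0.701,5.000)–(0.398,4.000)
cell (0,5): code 1100 → (0.855,6.000)–(0.701,5.000)
cell (0,6): code 1100 → (0.445,7.000)–(0.855,6.000)
cell (0,7): code 1100 → (0.621,8.000)–(0.445,7.000)
cell (0,8): code 1000 → (1.000,8.402)–(0.621,8.000)
cell (1,2): code 0110 → (1.000,2.839)–(2.000,2.601)
cell (1,8): code 1001 → (2.000,8.793)–(1.000,8.402)
cell (2,2): code 0010 → (2.000,2.601)–(2.777,3.000)
cell (2,3): code 0111 → (2.777,3.000)–(3.000,3.299)
cell (2,4): code 1011 → (3.000,4.872)–(2.933,5.000)
cell (2,5): code 0011 → (2.933,5.000)–(2.691,6.000)
cell (2,6): code 0111 → (2.691,6.000)–(3.000,6.326)
cell (2,8): code 1001 → (3.000,8.279)–(2.000,8.793)
cell (3,3): code 0010 → (3.000,3.299)–(3.263,4.000)
cell (3,4): code 0001 → (3.263,4.000)–(3.000,4.872)
cell (3,6): code 0010 → (3.000,6.326)–(3.302,7.000)
cell (3,7): code 0011 → (3.302,7.000)–(3.239,8.000)
cell (3,8): code 0001 → (3.239,8.000)–(3.000,8.279)
total: 20 segments, chained into 1 closed loop(s), length Σ = 15.894251

segments=20 loops=1 length=15.894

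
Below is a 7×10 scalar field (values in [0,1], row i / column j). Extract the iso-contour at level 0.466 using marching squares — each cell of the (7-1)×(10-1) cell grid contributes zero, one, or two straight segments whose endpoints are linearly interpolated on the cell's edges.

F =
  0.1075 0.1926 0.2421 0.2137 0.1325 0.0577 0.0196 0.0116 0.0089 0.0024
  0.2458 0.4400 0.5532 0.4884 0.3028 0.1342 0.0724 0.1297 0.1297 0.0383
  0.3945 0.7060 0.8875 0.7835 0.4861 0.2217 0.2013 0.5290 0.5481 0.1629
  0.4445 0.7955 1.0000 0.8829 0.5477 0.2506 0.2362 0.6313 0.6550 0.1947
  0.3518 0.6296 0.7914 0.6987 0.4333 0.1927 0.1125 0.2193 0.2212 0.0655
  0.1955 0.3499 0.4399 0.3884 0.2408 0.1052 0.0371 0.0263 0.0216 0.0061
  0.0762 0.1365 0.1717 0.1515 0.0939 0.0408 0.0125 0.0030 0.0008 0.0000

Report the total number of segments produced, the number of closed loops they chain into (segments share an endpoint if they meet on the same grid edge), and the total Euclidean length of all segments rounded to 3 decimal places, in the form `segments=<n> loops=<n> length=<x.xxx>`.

cell (0,1): code 0100 → (0.720,2.000)–(1.000,1.230)
cell (0,2): code 1100 → (0.918,3.000)–(0.720,2.000)
cell (0,3): code 1000 → (1.000,3.121)–(0.918,3.000)
cell (1,0): code 0100 → (1.098,1.000)–(2.000,0.230)
cell (1,1): code 1110 → (1.000,1.230)–(1.098,1.000)
cell (1,3): code 1101 → (1.890,4.000)–(1.000,3.121)
cell (1,4): code 1000 → (2.000,4.076)–(1.890,4.000)
cell (1,6): code 0100 → (1.842,7.000)–(2.000,6.808)
cell (1,7): code 1100 → (1.804,8.000)–(1.842,7.000)
cell (1,8): code 1000 → (2.000,8.213)–(1.804,8.000)
cell (2,0): code 0110 → (2.000,0.230)–(3.000,0.061)
cell (2,4): code 1001 → (3.000,4.275)–(2.000,4.076)
cell (2,6): code 0110 → (2.000,6.808)–(3.000,6.582)
cell (2,8): code 1001 → (3.000,8.411)–(2.000,8.213)
cell (3,0): code 0110 → (3.000,0.061)–(4.000,0.411)
cell (3,3): code 1011 → (4.000,3.877)–(3.714,4.000)
cell (3,4): code 0001 → (3.714,4.000)–(3.000,4.275)
cell (3,6): code 0010 → (3.000,6.582)–(3.401,7.000)
cell (3,7): code 0011 → (3.401,7.000)–(3.436,8.000)
cell (3,8): code 0001 → (3.436,8.000)–(3.000,8.411)
cell (4,0): code 0010 → (4.000,0.411)–(4.585,1.000)
cell (4,1): code 0011 → (4.585,1.000)–(4.926,2.000)
cell (4,2): code 0011 → (4.926,2.000)–(4.750,3.000)
cell (4,3): code 0001 → (4.750,3.000)–(4.000,3.877)
total: 24 segments, chained into 2 closed loop(s), length Σ = 18.793679

segments=24 loops=2 length=18.794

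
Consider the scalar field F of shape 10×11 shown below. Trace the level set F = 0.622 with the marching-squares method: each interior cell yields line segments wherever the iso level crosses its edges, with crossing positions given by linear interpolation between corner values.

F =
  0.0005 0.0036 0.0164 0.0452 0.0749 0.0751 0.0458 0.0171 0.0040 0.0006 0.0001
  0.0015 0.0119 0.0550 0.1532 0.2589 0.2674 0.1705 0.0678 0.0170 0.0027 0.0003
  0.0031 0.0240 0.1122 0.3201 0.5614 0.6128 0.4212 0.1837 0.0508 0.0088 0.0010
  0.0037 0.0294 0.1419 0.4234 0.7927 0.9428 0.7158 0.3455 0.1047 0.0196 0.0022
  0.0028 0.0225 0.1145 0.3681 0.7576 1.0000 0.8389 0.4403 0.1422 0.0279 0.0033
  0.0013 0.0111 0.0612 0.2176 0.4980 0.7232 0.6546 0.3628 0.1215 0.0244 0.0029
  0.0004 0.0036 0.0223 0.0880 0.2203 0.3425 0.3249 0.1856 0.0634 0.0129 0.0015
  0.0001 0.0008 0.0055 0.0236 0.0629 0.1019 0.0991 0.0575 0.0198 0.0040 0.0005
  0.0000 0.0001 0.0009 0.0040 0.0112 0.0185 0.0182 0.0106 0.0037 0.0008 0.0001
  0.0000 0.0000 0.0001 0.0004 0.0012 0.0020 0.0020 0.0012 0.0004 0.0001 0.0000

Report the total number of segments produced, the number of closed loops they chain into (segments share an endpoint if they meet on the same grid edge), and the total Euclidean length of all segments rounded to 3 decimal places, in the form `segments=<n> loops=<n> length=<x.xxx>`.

segments=12 loops=1 length=9.679

cell (2,3): code 0100 → (2.262,4.000)–(3.000,3.538)
cell (2,4): code 1100 → (2.028,5.000)–(2.262,4.000)
cell (2,5): code 1100 → (2.682,6.000)–(2.028,5.000)
cell (2,6): code 1000 → (3.000,6.253)–(2.682,6.000)
cell (3,3): code 0110 → (3.000,3.538)–(4.000,3.652)
cell (3,6): code 1001 → (4.000,6.544)–(3.000,6.253)
cell (4,3): code 0010 → (4.000,3.652)–(4.522,4.000)
cell (4,4): code 0111 → (4.522,4.000)–(5.000,4.551)
cell (4,6): code 1001 → (5.000,6.112)–(4.000,6.544)
cell (5,4): code 0010 → (5.000,4.551)–(5.266,5.000)
cell (5,5): code 0011 → (5.266,5.000)–(5.099,6.000)
cell (5,6): code 0001 → (5.099,6.000)–(5.000,6.112)
total: 12 segments, chained into 1 closed loop(s), length Σ = 9.678658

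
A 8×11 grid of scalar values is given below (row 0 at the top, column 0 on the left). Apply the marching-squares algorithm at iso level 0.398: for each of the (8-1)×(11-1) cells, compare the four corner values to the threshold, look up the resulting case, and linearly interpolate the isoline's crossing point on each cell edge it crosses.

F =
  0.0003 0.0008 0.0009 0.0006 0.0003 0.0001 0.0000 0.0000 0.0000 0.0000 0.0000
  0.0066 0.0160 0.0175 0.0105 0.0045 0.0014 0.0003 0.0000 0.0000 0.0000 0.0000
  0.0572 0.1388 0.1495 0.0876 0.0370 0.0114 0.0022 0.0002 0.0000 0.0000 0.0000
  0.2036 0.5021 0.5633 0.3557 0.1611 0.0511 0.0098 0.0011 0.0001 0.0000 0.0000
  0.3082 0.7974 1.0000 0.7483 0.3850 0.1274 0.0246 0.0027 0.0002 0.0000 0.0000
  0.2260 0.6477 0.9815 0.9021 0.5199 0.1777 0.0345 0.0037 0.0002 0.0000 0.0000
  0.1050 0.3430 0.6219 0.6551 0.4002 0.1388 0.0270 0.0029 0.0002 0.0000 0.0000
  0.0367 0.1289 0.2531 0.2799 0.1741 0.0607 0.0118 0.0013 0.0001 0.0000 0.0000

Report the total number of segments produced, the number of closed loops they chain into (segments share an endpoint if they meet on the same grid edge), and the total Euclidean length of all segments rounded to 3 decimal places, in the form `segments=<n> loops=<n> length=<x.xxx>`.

segments=16 loops=1 length=12.662

cell (2,0): code 0100 → (2.713,1.000)–(3.000,0.651)
cell (2,1): code 1100 → (2.601,2.000)–(2.713,1.000)
cell (2,2): code 1000 → (3.000,2.796)–(2.601,2.000)
cell (3,0): code 0110 → (3.000,0.651)–(4.000,0.184)
cell (3,2): code 1101 → (3.108,3.000)–(3.000,2.796)
cell (3,3): code 1000 → (4.000,3.964)–(3.108,3.000)
cell (4,0): code 0110 → (4.000,0.184)–(5.000,0.408)
cell (4,3): code 1101 → (4.096,4.000)–(4.000,3.964)
cell (4,4): code 1000 → (5.000,4.356)–(4.096,4.000)
cell (5,0): code 0010 → (5.000,0.408)–(5.819,1.000)
cell (5,1): code 0111 → (5.819,1.000)–(6.000,1.197)
cell (5,4): code 1001 → (6.000,4.008)–(5.000,4.356)
cell (6,1): code 0010 → (6.000,1.197)–(6.607,2.000)
cell (6,2): code 0011 → (6.607,2.000)–(6.685,3.000)
cell (6,3): code 0011 → (6.685,3.000)–(6.010,4.000)
cell (6,4): code 0001 → (6.010,4.000)–(6.000,4.008)
total: 16 segments, chained into 1 closed loop(s), length Σ = 12.661997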